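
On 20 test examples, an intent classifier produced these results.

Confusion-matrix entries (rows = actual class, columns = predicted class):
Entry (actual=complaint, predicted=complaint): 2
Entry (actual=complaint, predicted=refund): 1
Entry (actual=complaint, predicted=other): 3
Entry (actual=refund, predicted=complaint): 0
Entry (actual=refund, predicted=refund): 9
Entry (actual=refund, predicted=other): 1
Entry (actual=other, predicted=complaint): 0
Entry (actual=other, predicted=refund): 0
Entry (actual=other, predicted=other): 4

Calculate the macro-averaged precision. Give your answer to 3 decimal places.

Per-class precision (TP/(TP+FP)):
  complaint: TP=2, FP=0+0=0 → 2/2 = 1.0000
  refund: TP=9, FP=1+0=1 → 9/10 = 0.9000
  other: TP=4, FP=3+1=4 → 4/8 = 0.5000
Macro-precision = mean = (1.0000 + 0.9000 + 0.5000) / 3 = 0.800

0.800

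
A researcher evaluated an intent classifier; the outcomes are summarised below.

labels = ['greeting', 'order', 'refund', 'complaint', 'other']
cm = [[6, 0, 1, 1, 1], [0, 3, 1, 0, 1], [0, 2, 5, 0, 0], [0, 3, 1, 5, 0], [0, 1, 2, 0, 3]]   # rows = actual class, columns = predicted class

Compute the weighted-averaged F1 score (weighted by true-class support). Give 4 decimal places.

Per-class F1 score (2·TP/(2·TP+FP+FN)):
  greeting: TP=6, FP=0+0+0+0=0, FN=0+1+1+1=3 → 12/15 = 0.80000
  order: TP=3, FP=0+2+3+1=6, FN=0+1+0+1=2 → 6/14 = 0.42857
  refund: TP=5, FP=1+1+1+2=5, FN=0+2+0+0=2 → 10/17 = 0.58824
  complaint: TP=5, FP=1+0+0+0=1, FN=0+3+1+0=4 → 10/15 = 0.66667
  other: TP=3, FP=1+1+0+0=2, FN=0+1+2+0=3 → 6/11 = 0.54545
Weighted-F1 score = Σ (supportᵢ/N)·F1 scoreᵢ with N=36: (9/36)·0.80000 + (5/36)·0.42857 + (7/36)·0.58824 + (9/36)·0.66667 + (6/36)·0.54545 = 0.6315

0.6315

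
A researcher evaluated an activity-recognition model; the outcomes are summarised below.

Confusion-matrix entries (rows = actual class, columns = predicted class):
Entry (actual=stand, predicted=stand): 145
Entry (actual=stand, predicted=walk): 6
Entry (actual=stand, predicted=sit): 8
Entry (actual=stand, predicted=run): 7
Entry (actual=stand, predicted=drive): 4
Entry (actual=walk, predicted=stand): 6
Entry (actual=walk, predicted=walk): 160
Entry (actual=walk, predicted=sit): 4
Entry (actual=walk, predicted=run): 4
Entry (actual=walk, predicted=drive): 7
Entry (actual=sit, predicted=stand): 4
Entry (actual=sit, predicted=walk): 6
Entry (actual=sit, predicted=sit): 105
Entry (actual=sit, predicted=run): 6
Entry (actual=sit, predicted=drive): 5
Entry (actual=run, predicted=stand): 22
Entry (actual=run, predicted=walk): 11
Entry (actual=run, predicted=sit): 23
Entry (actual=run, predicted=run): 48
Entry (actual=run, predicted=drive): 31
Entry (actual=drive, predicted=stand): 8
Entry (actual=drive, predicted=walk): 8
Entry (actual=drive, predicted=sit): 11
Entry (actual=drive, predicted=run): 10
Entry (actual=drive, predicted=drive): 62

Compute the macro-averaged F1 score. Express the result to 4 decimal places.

Per-class F1 score (2·TP/(2·TP+FP+FN)):
  stand: TP=145, FP=6+4+22+8=40, FN=6+8+7+4=25 → 290/355 = 0.81690
  walk: TP=160, FP=6+6+11+8=31, FN=6+4+4+7=21 → 320/372 = 0.86022
  sit: TP=105, FP=8+4+23+11=46, FN=4+6+6+5=21 → 210/277 = 0.75812
  run: TP=48, FP=7+4+6+10=27, FN=22+11+23+31=87 → 96/210 = 0.45714
  drive: TP=62, FP=4+7+5+31=47, FN=8+8+11+10=37 → 124/208 = 0.59615
Macro-F1 score = mean = (0.81690 + 0.86022 + 0.75812 + 0.45714 + 0.59615) / 5 = 0.6977

0.6977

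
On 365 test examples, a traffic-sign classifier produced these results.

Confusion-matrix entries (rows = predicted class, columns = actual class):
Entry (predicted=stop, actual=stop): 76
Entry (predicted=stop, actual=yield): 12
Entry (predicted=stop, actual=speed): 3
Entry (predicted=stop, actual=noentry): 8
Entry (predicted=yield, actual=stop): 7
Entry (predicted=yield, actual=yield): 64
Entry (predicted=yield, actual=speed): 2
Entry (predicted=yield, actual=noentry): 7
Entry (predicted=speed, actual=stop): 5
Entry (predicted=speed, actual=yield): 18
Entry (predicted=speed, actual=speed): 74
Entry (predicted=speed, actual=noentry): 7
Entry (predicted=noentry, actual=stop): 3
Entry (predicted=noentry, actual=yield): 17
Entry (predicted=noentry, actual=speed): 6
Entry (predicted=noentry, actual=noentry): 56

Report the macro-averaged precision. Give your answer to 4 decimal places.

Per-class precision (TP/(TP+FP)):
  stop: TP=76, FP=12+3+8=23 → 76/99 = 0.76768
  yield: TP=64, FP=7+2+7=16 → 64/80 = 0.80000
  speed: TP=74, FP=5+18+7=30 → 74/104 = 0.71154
  noentry: TP=56, FP=3+17+6=26 → 56/82 = 0.68293
Macro-precision = mean = (0.76768 + 0.80000 + 0.71154 + 0.68293) / 4 = 0.7405

0.7405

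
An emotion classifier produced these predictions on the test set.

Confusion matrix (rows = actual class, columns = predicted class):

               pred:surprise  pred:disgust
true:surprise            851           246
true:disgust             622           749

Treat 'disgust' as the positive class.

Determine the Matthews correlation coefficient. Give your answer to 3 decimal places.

0.326

MCC = (TP·TN − FP·FN) / √((TP+FP)(TP+FN)(TN+FP)(TN+FN))
Numerator = 749·851 − 246·622 = 484387
Denominator = √(995·1371·1097·1473) = √2204295986745 = 1484687.1680
MCC = 484387 / 1484687.1680 = 0.326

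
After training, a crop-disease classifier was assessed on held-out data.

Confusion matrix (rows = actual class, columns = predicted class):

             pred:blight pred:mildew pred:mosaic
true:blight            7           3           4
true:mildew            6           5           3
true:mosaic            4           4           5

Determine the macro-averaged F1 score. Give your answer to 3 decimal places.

0.412

Per-class F1 score (2·TP/(2·TP+FP+FN)):
  blight: TP=7, FP=6+4=10, FN=3+4=7 → 14/31 = 0.4516
  mildew: TP=5, FP=3+4=7, FN=6+3=9 → 10/26 = 0.3846
  mosaic: TP=5, FP=4+3=7, FN=4+4=8 → 10/25 = 0.4000
Macro-F1 score = mean = (0.4516 + 0.3846 + 0.4000) / 3 = 0.412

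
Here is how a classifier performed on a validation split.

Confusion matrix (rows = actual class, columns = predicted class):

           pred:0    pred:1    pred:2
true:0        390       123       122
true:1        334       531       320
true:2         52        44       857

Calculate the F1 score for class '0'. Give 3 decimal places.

One-vs-rest for '0': TP = diagonal; FP = other classes predicted '0'; FN = '0' predicted as other.
F1 score = 2·TP/(2·TP+FP+FN).
0: TP=390, FP=334+52=386, FN=123+122=245 → 780/1411 = 0.5528

0.553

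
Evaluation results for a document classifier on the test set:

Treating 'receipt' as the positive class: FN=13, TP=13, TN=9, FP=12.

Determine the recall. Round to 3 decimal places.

Recall = TP/(TP+FN) = 13/(13+13) = 13/26 = 0.500

0.500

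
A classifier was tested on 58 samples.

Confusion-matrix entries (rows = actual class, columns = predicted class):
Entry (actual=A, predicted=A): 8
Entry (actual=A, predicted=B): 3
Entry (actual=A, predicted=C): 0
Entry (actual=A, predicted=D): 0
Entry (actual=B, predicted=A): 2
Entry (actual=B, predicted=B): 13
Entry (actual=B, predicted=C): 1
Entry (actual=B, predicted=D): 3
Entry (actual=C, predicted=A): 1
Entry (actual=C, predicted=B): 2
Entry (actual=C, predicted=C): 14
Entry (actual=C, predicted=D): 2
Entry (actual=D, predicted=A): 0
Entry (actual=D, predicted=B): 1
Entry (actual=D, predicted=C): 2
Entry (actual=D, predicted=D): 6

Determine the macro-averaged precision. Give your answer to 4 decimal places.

0.6951

Per-class precision (TP/(TP+FP)):
  A: TP=8, FP=2+1+0=3 → 8/11 = 0.72727
  B: TP=13, FP=3+2+1=6 → 13/19 = 0.68421
  C: TP=14, FP=0+1+2=3 → 14/17 = 0.82353
  D: TP=6, FP=0+3+2=5 → 6/11 = 0.54545
Macro-precision = mean = (0.72727 + 0.68421 + 0.82353 + 0.54545) / 4 = 0.6951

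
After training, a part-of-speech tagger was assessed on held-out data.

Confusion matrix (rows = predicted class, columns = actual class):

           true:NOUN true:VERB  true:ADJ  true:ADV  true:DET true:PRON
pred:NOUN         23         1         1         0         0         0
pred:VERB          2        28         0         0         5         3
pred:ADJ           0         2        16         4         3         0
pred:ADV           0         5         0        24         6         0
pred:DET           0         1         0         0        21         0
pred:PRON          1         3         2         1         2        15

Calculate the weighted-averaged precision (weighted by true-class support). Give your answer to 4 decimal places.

0.7811

Per-class precision (TP/(TP+FP)):
  NOUN: TP=23, FP=1+1+0+0+0=2 → 23/25 = 0.92000
  VERB: TP=28, FP=2+0+0+5+3=10 → 28/38 = 0.73684
  ADJ: TP=16, FP=0+2+4+3+0=9 → 16/25 = 0.64000
  ADV: TP=24, FP=0+5+0+6+0=11 → 24/35 = 0.68571
  DET: TP=21, FP=0+1+0+0+0=1 → 21/22 = 0.95455
  PRON: TP=15, FP=1+3+2+1+2=9 → 15/24 = 0.62500
Weighted-precision = Σ (supportᵢ/N)·precisionᵢ with N=169: (26/169)·0.92000 + (40/169)·0.73684 + (19/169)·0.64000 + (29/169)·0.68571 + (37/169)·0.95455 + (18/169)·0.62500 = 0.7811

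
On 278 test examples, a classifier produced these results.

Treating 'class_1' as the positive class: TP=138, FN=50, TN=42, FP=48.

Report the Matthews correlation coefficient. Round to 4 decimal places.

MCC = (TP·TN − FP·FN) / √((TP+FP)(TP+FN)(TN+FP)(TN+FN))
Numerator = 138·42 − 48·50 = 3396
Denominator = √(186·188·90·92) = √289535040 = 17015.7292
MCC = 3396 / 17015.7292 = 0.1996

0.1996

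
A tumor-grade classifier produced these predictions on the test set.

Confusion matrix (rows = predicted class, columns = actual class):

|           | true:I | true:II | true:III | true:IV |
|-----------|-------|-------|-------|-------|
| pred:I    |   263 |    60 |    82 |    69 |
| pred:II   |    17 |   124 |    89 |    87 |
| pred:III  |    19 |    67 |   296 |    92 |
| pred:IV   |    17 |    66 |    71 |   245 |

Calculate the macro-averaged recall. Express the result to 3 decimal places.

Per-class recall (TP/(TP+FN)):
  I: TP=263, FN=17+19+17=53 → 263/316 = 0.8323
  II: TP=124, FN=60+67+66=193 → 124/317 = 0.3912
  III: TP=296, FN=82+89+71=242 → 296/538 = 0.5502
  IV: TP=245, FN=69+87+92=248 → 245/493 = 0.4970
Macro-recall = mean = (0.8323 + 0.3912 + 0.5502 + 0.4970) / 4 = 0.568

0.568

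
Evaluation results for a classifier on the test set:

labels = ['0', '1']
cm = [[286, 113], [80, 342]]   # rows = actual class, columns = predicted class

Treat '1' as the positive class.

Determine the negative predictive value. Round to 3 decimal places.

NPV = TN/(TN+FN) = 286/(286+80) = 0.781

0.781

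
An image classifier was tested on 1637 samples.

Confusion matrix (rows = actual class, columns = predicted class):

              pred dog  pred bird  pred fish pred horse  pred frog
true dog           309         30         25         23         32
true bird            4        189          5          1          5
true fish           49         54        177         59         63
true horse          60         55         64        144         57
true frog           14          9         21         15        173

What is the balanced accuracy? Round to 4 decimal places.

0.6458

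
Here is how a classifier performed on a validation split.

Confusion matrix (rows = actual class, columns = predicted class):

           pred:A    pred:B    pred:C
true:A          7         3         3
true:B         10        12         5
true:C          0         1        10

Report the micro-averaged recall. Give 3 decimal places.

Micro-averaging pools counts across classes: ΣTP=29, ΣFP=22, ΣFN=22.
Micro-recall = TP/(TP+FN) on pooled counts = 0.569 (equals overall accuracy in single-label multiclass).

0.569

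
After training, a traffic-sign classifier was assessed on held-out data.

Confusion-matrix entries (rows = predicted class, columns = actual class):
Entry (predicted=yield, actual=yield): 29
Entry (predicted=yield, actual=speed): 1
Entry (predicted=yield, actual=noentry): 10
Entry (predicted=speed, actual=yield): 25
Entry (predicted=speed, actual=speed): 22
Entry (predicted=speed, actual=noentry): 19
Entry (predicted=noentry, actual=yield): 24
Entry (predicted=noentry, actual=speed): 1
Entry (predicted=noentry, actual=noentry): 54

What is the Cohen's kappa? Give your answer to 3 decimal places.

0.356

Observed agreement pₒ = trace/N = 105/185 = 0.5676
Expected agreement pₑ = Σ (rowᵢ·colᵢ)/N² = (78·40 + 24·66 + 83·79)/185² = 0.3290
κ = (pₒ − pₑ)/(1 − pₑ) = (0.5676 − 0.3290)/(1 − 0.3290) = 0.356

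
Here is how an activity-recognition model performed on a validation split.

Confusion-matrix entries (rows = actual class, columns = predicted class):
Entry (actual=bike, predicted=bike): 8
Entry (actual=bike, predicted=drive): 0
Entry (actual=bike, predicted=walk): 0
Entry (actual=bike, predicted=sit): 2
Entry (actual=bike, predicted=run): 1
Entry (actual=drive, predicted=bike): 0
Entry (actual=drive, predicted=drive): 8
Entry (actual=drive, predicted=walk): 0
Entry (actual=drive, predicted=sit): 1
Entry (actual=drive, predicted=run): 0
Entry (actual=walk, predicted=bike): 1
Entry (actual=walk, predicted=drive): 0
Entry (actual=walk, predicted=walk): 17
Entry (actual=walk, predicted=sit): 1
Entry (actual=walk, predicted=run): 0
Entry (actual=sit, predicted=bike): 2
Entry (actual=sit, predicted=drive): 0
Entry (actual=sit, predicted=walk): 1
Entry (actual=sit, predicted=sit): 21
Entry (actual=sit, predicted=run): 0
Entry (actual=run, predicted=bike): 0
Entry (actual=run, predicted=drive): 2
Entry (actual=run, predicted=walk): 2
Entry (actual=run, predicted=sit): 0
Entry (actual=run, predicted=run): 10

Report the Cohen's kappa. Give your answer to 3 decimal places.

0.782

Observed agreement pₒ = trace/N = 64/77 = 0.8312
Expected agreement pₑ = Σ (rowᵢ·colᵢ)/N² = (11·11 + 9·10 + 19·20 + 24·25 + 14·11)/77² = 0.2269
κ = (pₒ − pₑ)/(1 − pₑ) = (0.8312 − 0.2269)/(1 − 0.2269) = 0.782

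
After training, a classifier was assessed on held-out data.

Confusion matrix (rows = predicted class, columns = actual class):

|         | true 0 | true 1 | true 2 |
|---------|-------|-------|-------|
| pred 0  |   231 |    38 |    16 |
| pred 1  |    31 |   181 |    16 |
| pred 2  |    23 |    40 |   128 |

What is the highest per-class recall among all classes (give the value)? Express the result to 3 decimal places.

Per-class recall (TP/(TP+FN)):
  0: TP=231, FN=31+23=54 → 231/285 = 0.8105
  1: TP=181, FN=38+40=78 → 181/259 = 0.6988
  2: TP=128, FN=16+16=32 → 128/160 = 0.8000
Highest is class '0' with recall = 0.811.

0.811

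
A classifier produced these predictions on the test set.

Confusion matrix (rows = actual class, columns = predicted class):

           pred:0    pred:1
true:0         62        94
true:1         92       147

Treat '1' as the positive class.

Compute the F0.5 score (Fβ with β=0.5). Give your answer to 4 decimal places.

0.6110

Fβ = (1+β²)·TP / ((1+β²)·TP + β²·FN + FP), with β²=1/4
= 1.25·147 / (1.25·147 + 0.25·92 + 94) = 0.6110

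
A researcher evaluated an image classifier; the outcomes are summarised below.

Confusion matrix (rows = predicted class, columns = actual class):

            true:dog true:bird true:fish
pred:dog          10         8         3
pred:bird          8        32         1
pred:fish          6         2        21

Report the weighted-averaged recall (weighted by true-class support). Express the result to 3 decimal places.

0.692

Per-class recall (TP/(TP+FN)):
  dog: TP=10, FN=8+6=14 → 10/24 = 0.4167
  bird: TP=32, FN=8+2=10 → 32/42 = 0.7619
  fish: TP=21, FN=3+1=4 → 21/25 = 0.8400
Weighted-recall = Σ (supportᵢ/N)·recallᵢ with N=91: (24/91)·0.4167 + (42/91)·0.7619 + (25/91)·0.8400 = 0.692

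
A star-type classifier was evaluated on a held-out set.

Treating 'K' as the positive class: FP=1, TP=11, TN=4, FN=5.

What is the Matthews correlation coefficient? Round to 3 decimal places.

0.420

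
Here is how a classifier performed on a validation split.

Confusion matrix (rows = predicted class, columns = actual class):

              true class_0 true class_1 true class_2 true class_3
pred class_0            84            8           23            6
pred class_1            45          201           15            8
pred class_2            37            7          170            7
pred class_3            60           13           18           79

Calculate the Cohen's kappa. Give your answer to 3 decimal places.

0.575

Observed agreement pₒ = trace/N = 534/781 = 0.6837
Expected agreement pₑ = Σ (rowᵢ·colᵢ)/N² = (226·121 + 229·269 + 226·221 + 100·170)/781² = 0.2556
κ = (pₒ − pₑ)/(1 − pₑ) = (0.6837 − 0.2556)/(1 − 0.2556) = 0.575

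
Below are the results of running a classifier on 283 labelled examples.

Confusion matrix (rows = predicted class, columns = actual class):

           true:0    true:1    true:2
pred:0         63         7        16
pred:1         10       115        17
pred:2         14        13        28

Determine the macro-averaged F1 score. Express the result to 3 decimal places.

Per-class F1 score (2·TP/(2·TP+FP+FN)):
  0: TP=63, FP=7+16=23, FN=10+14=24 → 126/173 = 0.7283
  1: TP=115, FP=10+17=27, FN=7+13=20 → 230/277 = 0.8303
  2: TP=28, FP=14+13=27, FN=16+17=33 → 56/116 = 0.4828
Macro-F1 score = mean = (0.7283 + 0.8303 + 0.4828) / 3 = 0.680

0.680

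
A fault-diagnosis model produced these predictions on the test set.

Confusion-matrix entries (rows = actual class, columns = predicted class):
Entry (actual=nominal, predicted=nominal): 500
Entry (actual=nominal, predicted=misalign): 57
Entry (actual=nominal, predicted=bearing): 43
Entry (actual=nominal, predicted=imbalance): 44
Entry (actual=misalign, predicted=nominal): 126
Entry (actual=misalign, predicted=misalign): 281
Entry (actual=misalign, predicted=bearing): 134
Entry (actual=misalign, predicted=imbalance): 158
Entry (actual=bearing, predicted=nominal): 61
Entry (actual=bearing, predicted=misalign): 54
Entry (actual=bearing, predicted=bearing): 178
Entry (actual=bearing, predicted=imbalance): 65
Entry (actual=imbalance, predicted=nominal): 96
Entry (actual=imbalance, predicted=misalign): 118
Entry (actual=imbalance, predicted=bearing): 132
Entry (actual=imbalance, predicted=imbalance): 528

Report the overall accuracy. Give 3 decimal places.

0.577

Accuracy = trace / total = (500+281+178+528=1487) / 2575 = 1487/2575 = 0.577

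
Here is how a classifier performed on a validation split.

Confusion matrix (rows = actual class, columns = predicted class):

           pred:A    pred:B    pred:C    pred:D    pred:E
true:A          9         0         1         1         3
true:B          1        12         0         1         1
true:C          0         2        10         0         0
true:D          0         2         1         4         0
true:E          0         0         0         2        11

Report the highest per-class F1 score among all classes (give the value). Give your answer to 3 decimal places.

0.833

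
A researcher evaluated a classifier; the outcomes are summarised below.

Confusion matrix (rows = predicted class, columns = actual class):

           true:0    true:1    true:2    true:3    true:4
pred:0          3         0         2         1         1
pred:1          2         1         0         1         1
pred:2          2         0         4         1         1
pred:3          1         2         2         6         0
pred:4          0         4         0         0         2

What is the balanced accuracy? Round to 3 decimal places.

Balanced accuracy = mean of per-class recall.
  0: recall = 3/8 = 0.3750
  1: recall = 1/7 = 0.1429
  2: recall = 4/8 = 0.5000
  3: recall = 6/9 = 0.6667
  4: recall = 2/5 = 0.4000
Mean = (0.3750 + 0.1429 + 0.5000 + 0.6667 + 0.4000) / 5 = 0.417

0.417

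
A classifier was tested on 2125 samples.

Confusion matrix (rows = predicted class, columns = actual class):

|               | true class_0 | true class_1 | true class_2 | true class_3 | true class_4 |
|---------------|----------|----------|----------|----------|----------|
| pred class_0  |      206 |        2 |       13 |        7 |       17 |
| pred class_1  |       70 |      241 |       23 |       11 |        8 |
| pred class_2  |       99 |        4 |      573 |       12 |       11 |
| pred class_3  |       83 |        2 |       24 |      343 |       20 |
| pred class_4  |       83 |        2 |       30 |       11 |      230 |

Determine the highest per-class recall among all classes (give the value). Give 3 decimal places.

0.960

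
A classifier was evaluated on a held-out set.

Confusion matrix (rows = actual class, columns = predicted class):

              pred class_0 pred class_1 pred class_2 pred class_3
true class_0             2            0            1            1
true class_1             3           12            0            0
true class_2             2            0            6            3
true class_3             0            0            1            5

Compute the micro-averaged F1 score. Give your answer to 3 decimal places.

0.694

Micro-averaging pools counts across classes: ΣTP=25, ΣFP=11, ΣFN=11.
Micro-F1 score = 2·TP/(2·TP+FP+FN) on pooled counts = 0.694 (equals overall accuracy in single-label multiclass).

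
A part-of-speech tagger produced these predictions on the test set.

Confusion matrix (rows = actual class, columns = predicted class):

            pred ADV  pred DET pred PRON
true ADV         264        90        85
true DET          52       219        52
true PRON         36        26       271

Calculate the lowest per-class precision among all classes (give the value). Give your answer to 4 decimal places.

0.6537

Per-class precision (TP/(TP+FP)):
  ADV: TP=264, FP=52+36=88 → 264/352 = 0.75000
  DET: TP=219, FP=90+26=116 → 219/335 = 0.65373
  PRON: TP=271, FP=85+52=137 → 271/408 = 0.66422
Lowest is class 'DET' with precision = 0.6537.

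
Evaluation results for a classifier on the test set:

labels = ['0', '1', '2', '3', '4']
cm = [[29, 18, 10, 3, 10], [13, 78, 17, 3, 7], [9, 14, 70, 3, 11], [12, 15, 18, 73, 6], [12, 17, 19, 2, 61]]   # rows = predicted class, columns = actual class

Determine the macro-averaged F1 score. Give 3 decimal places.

0.575

Per-class F1 score (2·TP/(2·TP+FP+FN)):
  0: TP=29, FP=18+10+3+10=41, FN=13+9+12+12=46 → 58/145 = 0.4000
  1: TP=78, FP=13+17+3+7=40, FN=18+14+15+17=64 → 156/260 = 0.6000
  2: TP=70, FP=9+14+3+11=37, FN=10+17+18+19=64 → 140/241 = 0.5809
  3: TP=73, FP=12+15+18+6=51, FN=3+3+3+2=11 → 146/208 = 0.7019
  4: TP=61, FP=12+17+19+2=50, FN=10+7+11+6=34 → 122/206 = 0.5922
Macro-F1 score = mean = (0.4000 + 0.6000 + 0.5809 + 0.7019 + 0.5922) / 5 = 0.575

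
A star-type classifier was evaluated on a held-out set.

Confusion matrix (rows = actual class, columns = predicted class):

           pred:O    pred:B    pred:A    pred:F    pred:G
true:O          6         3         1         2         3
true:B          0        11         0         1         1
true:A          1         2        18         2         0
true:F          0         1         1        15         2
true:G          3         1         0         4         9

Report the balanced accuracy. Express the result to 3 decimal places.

Balanced accuracy = mean of per-class recall.
  O: recall = 6/15 = 0.4000
  B: recall = 11/13 = 0.8462
  A: recall = 18/23 = 0.7826
  F: recall = 15/19 = 0.7895
  G: recall = 9/17 = 0.5294
Mean = (0.4000 + 0.8462 + 0.7826 + 0.7895 + 0.5294) / 5 = 0.670

0.670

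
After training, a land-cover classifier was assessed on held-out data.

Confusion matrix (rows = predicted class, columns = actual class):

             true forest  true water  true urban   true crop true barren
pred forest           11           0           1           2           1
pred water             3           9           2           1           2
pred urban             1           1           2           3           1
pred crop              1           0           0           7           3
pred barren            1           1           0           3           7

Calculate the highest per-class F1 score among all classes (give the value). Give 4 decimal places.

Per-class F1 score (2·TP/(2·TP+FP+FN)):
  forest: TP=11, FP=0+1+2+1=4, FN=3+1+1+1=6 → 22/32 = 0.68750
  water: TP=9, FP=3+2+1+2=8, FN=0+1+0+1=2 → 18/28 = 0.64286
  urban: TP=2, FP=1+1+3+1=6, FN=1+2+0+0=3 → 4/13 = 0.30769
  crop: TP=7, FP=1+0+0+3=4, FN=2+1+3+3=9 → 14/27 = 0.51852
  barren: TP=7, FP=1+1+0+3=5, FN=1+2+1+3=7 → 14/26 = 0.53846
Highest is class 'forest' with F1 score = 0.6875.

0.6875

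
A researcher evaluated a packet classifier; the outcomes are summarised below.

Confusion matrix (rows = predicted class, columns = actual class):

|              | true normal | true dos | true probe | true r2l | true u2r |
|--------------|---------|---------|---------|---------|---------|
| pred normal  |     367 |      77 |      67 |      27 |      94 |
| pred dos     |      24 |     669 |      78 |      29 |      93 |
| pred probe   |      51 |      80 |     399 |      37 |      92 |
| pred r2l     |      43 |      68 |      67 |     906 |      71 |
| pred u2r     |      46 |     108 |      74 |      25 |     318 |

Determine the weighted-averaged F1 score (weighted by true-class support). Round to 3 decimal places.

Per-class F1 score (2·TP/(2·TP+FP+FN)):
  normal: TP=367, FP=77+67+27+94=265, FN=24+51+43+46=164 → 734/1163 = 0.6311
  dos: TP=669, FP=24+78+29+93=224, FN=77+80+68+108=333 → 1338/1895 = 0.7061
  probe: TP=399, FP=51+80+37+92=260, FN=67+78+67+74=286 → 798/1344 = 0.5938
  r2l: TP=906, FP=43+68+67+71=249, FN=27+29+37+25=118 → 1812/2179 = 0.8316
  u2r: TP=318, FP=46+108+74+25=253, FN=94+93+92+71=350 → 636/1239 = 0.5133
Weighted-F1 score = Σ (supportᵢ/N)·F1 scoreᵢ with N=3910: (531/3910)·0.6311 + (1002/3910)·0.7061 + (685/3910)·0.5938 + (1024/3910)·0.8316 + (668/3910)·0.5133 = 0.676

0.676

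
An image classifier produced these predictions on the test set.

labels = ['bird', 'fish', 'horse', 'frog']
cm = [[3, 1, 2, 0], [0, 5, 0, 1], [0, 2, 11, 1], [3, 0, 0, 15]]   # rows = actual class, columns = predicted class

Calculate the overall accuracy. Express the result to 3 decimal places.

Accuracy = trace / total = (3+5+11+15=34) / 44 = 34/44 = 0.773

0.773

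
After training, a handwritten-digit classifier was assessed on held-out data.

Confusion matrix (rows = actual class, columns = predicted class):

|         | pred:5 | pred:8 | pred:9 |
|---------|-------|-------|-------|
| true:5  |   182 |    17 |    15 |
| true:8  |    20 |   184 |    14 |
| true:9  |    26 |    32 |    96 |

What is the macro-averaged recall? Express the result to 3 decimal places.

0.773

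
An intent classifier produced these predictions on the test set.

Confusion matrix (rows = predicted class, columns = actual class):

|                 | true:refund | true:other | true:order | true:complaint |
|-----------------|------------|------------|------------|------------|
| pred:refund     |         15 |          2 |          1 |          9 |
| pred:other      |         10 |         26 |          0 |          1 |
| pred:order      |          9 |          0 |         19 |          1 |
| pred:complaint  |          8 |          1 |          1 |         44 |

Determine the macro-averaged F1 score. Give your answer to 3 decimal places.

Per-class F1 score (2·TP/(2·TP+FP+FN)):
  refund: TP=15, FP=2+1+9=12, FN=10+9+8=27 → 30/69 = 0.4348
  other: TP=26, FP=10+0+1=11, FN=2+0+1=3 → 52/66 = 0.7879
  order: TP=19, FP=9+0+1=10, FN=1+0+1=2 → 38/50 = 0.7600
  complaint: TP=44, FP=8+1+1=10, FN=9+1+1=11 → 88/109 = 0.8073
Macro-F1 score = mean = (0.4348 + 0.7879 + 0.7600 + 0.8073) / 4 = 0.698

0.698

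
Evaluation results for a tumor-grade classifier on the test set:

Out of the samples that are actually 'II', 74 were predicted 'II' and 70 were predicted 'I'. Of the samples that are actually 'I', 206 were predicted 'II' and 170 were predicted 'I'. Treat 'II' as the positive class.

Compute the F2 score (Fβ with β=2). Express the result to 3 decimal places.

0.432

Fβ = (1+β²)·TP / ((1+β²)·TP + β²·FN + FP), with β²=4
= 5·74 / (5·74 + 4·70 + 206) = 0.432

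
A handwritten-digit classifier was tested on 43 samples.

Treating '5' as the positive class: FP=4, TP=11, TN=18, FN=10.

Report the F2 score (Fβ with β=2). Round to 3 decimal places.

0.556

Fβ = (1+β²)·TP / ((1+β²)·TP + β²·FN + FP), with β²=4
= 5·11 / (5·11 + 4·10 + 4) = 0.556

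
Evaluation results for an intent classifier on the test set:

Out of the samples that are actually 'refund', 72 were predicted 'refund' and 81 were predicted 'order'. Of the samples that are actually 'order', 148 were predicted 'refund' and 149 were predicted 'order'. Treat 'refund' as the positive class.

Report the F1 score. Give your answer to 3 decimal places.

0.386

Precision = TP/(TP+FP) = 72/220 = 0.3273
Recall = TP/(TP+FN) = 72/153 = 0.4706
F1 = 2·TP/(2·TP+FP+FN) = 144/373 = 0.386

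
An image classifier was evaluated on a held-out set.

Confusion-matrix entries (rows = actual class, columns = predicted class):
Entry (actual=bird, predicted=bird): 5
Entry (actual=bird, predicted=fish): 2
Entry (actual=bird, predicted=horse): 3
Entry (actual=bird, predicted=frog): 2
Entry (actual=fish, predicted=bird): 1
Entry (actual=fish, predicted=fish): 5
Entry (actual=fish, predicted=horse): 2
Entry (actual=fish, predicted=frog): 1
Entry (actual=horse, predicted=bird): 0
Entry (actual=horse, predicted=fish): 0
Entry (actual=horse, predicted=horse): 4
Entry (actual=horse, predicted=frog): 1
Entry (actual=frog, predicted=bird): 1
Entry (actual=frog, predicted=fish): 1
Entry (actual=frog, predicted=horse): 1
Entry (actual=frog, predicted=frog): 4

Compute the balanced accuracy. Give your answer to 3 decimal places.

Balanced accuracy = mean of per-class recall.
  bird: recall = 5/12 = 0.4167
  fish: recall = 5/9 = 0.5556
  horse: recall = 4/5 = 0.8000
  frog: recall = 4/7 = 0.5714
Mean = (0.4167 + 0.5556 + 0.8000 + 0.5714) / 4 = 0.586

0.586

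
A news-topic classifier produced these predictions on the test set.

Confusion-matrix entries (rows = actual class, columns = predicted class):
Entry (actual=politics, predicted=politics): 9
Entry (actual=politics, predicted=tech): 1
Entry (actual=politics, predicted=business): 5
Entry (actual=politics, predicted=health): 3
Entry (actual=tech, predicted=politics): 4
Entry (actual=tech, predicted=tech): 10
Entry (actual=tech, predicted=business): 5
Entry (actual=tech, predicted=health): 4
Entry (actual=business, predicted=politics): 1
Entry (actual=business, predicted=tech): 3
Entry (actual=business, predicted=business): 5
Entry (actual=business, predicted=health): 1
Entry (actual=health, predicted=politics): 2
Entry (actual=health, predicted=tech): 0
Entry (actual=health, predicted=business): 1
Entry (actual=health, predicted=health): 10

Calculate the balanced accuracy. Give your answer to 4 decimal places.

0.5510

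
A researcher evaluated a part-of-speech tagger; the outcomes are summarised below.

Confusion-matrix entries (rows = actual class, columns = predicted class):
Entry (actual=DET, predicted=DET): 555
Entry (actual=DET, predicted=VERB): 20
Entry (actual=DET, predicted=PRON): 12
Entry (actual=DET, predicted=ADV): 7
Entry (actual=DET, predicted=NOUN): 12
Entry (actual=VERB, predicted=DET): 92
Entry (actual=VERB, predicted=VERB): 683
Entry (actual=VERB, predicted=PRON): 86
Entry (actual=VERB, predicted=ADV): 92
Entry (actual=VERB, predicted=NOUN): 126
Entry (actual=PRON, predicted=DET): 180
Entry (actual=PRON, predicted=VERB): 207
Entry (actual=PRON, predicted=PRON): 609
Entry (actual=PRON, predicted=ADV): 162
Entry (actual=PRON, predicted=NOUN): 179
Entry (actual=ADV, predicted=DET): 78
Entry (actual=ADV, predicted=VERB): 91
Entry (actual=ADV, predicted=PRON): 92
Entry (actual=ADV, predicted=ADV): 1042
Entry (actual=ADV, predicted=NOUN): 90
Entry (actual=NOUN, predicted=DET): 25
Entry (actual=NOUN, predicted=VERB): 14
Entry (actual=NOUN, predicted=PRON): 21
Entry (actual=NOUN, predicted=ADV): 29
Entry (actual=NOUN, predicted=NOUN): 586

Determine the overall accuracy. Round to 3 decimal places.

0.683

Accuracy = trace / total = (555+683+609+1042+586=3475) / 5090 = 3475/5090 = 0.683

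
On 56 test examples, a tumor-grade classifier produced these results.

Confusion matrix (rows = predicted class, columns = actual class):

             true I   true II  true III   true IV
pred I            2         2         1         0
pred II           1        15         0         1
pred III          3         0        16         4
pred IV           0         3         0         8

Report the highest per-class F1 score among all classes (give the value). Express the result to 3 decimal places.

Per-class F1 score (2·TP/(2·TP+FP+FN)):
  I: TP=2, FP=2+1+0=3, FN=1+3+0=4 → 4/11 = 0.3636
  II: TP=15, FP=1+0+1=2, FN=2+0+3=5 → 30/37 = 0.8108
  III: TP=16, FP=3+0+4=7, FN=1+0+0=1 → 32/40 = 0.8000
  IV: TP=8, FP=0+3+0=3, FN=0+1+4=5 → 16/24 = 0.6667
Highest is class 'II' with F1 score = 0.811.

0.811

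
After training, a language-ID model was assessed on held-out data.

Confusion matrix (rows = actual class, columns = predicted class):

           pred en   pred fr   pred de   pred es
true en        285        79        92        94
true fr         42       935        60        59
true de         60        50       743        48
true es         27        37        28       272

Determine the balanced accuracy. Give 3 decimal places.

Balanced accuracy = mean of per-class recall.
  en: recall = 285/550 = 0.5182
  fr: recall = 935/1096 = 0.8531
  de: recall = 743/901 = 0.8246
  es: recall = 272/364 = 0.7473
Mean = (0.5182 + 0.8531 + 0.8246 + 0.7473) / 4 = 0.736

0.736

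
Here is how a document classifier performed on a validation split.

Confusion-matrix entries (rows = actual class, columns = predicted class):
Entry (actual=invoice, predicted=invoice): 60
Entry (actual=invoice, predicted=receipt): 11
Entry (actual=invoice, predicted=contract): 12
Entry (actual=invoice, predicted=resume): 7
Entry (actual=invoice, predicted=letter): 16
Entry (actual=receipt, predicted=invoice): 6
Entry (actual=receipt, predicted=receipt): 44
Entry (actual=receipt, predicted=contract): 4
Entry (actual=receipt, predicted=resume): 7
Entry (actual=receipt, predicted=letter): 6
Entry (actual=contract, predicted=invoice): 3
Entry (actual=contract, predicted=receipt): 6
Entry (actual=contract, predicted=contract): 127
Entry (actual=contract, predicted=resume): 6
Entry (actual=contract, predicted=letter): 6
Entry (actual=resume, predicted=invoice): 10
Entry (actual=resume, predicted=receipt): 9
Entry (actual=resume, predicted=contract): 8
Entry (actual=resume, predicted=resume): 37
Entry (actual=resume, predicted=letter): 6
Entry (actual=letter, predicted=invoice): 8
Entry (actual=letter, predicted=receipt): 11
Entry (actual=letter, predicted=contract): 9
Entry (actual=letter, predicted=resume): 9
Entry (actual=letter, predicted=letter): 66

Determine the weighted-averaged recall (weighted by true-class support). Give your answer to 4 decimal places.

0.6761

Per-class recall (TP/(TP+FN)):
  invoice: TP=60, FN=11+12+7+16=46 → 60/106 = 0.56604
  receipt: TP=44, FN=6+4+7+6=23 → 44/67 = 0.65672
  contract: TP=127, FN=3+6+6+6=21 → 127/148 = 0.85811
  resume: TP=37, FN=10+9+8+6=33 → 37/70 = 0.52857
  letter: TP=66, FN=8+11+9+9=37 → 66/103 = 0.64078
Weighted-recall = Σ (supportᵢ/N)·recallᵢ with N=494: (106/494)·0.56604 + (67/494)·0.65672 + (148/494)·0.85811 + (70/494)·0.52857 + (103/494)·0.64078 = 0.6761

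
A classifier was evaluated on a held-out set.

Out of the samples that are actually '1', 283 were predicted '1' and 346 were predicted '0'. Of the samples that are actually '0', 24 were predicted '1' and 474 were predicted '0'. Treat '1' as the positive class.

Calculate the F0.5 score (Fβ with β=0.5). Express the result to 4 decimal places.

0.7620

Fβ = (1+β²)·TP / ((1+β²)·TP + β²·FN + FP), with β²=1/4
= 1.25·283 / (1.25·283 + 0.25·346 + 24) = 0.7620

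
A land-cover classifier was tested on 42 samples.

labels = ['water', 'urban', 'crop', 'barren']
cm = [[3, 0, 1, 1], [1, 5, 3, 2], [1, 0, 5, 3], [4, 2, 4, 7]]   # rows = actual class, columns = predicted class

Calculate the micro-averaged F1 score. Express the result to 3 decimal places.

0.476

Micro-averaging pools counts across classes: ΣTP=20, ΣFP=22, ΣFN=22.
Micro-F1 score = 2·TP/(2·TP+FP+FN) on pooled counts = 0.476 (equals overall accuracy in single-label multiclass).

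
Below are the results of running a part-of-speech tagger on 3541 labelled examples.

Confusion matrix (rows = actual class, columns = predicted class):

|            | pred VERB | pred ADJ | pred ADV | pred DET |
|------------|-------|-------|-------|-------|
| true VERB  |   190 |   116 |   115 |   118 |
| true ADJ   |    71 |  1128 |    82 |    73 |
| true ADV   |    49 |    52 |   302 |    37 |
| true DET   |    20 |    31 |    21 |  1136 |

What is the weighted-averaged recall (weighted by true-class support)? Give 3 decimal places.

0.778

Per-class recall (TP/(TP+FN)):
  VERB: TP=190, FN=116+115+118=349 → 190/539 = 0.3525
  ADJ: TP=1128, FN=71+82+73=226 → 1128/1354 = 0.8331
  ADV: TP=302, FN=49+52+37=138 → 302/440 = 0.6864
  DET: TP=1136, FN=20+31+21=72 → 1136/1208 = 0.9404
Weighted-recall = Σ (supportᵢ/N)·recallᵢ with N=3541: (539/3541)·0.3525 + (1354/3541)·0.8331 + (440/3541)·0.6864 + (1208/3541)·0.9404 = 0.778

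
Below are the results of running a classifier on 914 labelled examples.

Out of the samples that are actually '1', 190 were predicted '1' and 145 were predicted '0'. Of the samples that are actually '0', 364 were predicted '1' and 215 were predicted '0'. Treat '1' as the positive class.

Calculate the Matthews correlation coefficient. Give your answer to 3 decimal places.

MCC = (TP·TN − FP·FN) / √((TP+FP)(TP+FN)(TN+FP)(TN+FN))
Numerator = 190·215 − 364·145 = -11930
Denominator = √(554·335·579·360) = √38684379600 = 196683.4502
MCC = -11930 / 196683.4502 = -0.061

-0.061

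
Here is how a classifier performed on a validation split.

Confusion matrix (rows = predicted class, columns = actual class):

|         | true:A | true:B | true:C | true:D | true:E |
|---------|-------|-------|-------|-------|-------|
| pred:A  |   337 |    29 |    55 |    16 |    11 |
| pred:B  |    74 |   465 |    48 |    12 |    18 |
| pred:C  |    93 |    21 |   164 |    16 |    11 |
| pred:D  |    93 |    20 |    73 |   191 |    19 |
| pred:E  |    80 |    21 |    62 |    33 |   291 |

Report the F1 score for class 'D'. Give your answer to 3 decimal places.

0.575

One-vs-rest for 'D': TP = diagonal; FP = other classes predicted 'D'; FN = 'D' predicted as other.
F1 score = 2·TP/(2·TP+FP+FN).
D: TP=191, FP=93+20+73+19=205, FN=16+12+16+33=77 → 382/664 = 0.5753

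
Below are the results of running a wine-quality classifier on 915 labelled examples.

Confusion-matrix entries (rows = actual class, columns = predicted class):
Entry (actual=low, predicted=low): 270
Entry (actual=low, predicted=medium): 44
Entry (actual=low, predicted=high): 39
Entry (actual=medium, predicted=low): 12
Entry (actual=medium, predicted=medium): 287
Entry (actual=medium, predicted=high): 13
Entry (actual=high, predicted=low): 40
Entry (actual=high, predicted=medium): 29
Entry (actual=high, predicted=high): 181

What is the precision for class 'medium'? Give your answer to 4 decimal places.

Take TP from the diagonal, FP from the rest of the 'medium' prediction marginal, FN from the rest of the 'medium' actual marginal.
precision = TP/(TP+FP).
medium: TP=287, FP=44+29=73 → 287/360 = 0.79722

0.7972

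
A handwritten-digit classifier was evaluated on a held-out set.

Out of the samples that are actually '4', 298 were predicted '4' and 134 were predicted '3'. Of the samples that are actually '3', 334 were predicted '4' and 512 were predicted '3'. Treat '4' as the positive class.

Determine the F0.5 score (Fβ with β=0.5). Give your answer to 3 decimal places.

0.503

Fβ = (1+β²)·TP / ((1+β²)·TP + β²·FN + FP), with β²=1/4
= 1.25·298 / (1.25·298 + 0.25·134 + 334) = 0.503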